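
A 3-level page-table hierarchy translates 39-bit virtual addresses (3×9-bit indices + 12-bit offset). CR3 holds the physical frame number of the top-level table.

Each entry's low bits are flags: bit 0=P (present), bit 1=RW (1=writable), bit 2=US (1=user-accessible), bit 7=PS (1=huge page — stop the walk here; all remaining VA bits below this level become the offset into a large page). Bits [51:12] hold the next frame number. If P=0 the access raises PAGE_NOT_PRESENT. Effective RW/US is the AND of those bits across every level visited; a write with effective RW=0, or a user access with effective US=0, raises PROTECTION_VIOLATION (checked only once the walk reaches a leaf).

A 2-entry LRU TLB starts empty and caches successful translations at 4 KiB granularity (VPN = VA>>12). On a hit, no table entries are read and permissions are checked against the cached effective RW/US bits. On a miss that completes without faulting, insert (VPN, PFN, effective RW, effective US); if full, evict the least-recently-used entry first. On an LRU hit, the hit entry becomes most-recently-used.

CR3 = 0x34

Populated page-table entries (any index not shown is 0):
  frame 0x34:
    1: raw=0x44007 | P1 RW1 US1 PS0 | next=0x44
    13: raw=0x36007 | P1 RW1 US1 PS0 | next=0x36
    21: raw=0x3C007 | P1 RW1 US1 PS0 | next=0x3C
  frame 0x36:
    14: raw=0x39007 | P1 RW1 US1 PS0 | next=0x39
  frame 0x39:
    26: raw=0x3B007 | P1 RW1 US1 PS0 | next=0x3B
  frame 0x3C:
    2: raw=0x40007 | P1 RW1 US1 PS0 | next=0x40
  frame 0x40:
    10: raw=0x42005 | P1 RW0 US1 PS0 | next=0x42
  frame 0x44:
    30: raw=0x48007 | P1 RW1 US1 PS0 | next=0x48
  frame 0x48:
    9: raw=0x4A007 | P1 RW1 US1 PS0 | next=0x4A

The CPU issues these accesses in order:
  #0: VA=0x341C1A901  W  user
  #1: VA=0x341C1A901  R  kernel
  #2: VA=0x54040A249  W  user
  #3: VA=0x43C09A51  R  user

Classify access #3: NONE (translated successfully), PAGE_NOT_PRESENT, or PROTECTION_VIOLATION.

Trace:
#0 VA=0x341C1A901 (w,user):
  L0: frame=0x34 idx=13 entry=0x36007 [P=1 RW=1 US=1 PS=0]
  L1: frame=0x36 idx=14 entry=0x39007 [P=1 RW=1 US=1 PS=0]
  L2: frame=0x39 idx=26 entry=0x3B007 [P=1 RW=1 US=1 PS=0]
  ✓ 0x3B901  — 3 lookups
#1 VA=0x341C1A901 (r,kernel):
  TLB hit vpn=0x341C1A → PA=0x3B901
#2 VA=0x54040A249 (w,user):
  L0: frame=0x34 idx=21 entry=0x3C007 [P=1 RW=1 US=1 PS=0]
  L1: frame=0x3C idx=2 entry=0x40007 [P=1 RW=1 US=1 PS=0]
  L2: frame=0x40 idx=10 entry=0x42005 [P=1 RW=0 US=1 PS=0]
  → PROTECTION_VIOLATION  (3 entries read)
#3 VA=0x43C09A51 (r,user):
  L0: frame=0x34 idx=1 entry=0x44007 [P=1 RW=1 US=1 PS=0]
  L1: frame=0x44 idx=30 entry=0x48007 [P=1 RW=1 US=1 PS=0]
  L2: frame=0x48 idx=9 entry=0x4A007 [P=1 RW=1 US=1 PS=0]
  ✓ 0x4AA51  — 3 lookups

Access #3 fault: NONE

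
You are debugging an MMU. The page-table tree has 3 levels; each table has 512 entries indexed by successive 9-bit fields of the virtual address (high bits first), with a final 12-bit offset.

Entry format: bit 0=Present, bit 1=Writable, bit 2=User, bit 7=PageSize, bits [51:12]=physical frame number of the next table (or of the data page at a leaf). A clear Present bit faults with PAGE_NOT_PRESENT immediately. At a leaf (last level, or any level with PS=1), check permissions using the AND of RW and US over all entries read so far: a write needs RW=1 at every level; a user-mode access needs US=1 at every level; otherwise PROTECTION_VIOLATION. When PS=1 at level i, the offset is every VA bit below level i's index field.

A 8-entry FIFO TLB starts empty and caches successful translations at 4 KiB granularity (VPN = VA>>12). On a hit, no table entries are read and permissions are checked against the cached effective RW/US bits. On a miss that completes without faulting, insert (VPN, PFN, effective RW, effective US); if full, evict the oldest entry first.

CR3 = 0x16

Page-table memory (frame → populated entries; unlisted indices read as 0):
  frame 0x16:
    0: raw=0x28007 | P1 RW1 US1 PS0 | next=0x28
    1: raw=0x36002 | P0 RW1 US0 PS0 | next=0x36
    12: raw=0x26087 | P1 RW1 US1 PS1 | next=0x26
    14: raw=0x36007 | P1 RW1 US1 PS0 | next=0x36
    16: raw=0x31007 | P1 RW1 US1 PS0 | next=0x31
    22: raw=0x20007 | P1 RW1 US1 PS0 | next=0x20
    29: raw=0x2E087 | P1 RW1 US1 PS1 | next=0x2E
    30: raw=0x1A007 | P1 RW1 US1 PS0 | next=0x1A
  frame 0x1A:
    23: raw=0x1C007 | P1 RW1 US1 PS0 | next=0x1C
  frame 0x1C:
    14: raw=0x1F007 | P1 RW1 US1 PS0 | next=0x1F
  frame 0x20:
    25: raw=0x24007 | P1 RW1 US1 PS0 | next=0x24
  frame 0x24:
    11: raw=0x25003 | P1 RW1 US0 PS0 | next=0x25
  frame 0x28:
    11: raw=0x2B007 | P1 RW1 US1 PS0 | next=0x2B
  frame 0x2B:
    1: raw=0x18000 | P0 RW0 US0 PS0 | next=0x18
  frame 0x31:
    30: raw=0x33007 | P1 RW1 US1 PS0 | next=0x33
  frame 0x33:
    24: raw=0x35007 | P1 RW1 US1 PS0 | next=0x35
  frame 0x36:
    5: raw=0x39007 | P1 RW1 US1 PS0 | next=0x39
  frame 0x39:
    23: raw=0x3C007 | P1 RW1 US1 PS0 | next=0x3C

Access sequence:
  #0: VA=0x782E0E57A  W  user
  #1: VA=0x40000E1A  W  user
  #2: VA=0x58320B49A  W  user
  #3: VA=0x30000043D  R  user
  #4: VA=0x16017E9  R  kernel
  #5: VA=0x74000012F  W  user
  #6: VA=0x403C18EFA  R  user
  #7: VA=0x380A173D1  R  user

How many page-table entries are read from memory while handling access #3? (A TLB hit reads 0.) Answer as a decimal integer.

Trace:
#0 VA=0x782E0E57A (w,user):
  L0 @0x16[30] → 0x1A007  P=1,RW=1,US=1,PS=0
  L1 @0x1A[23] → 0x1C007  P=1,RW=1,US=1,PS=0
  L2 @0x1C[14] → 0x1F007  P=1,RW=1,US=1,PS=0
  ✓ 0x1F57A  — 3 lookups
#1 VA=0x40000E1A (w,user):
  L0 @0x16[1] → 0x36002  P=0,RW=1,US=0,PS=0
  ⇒ fault: PAGE_NOT_PRESENT  — 1 lookups
#2 VA=0x58320B49A (w,user):
  L0 @0x16[22] → 0x20007  P=1,RW=1,US=1,PS=0
  L1 @0x20[25] → 0x24007  P=1,RW=1,US=1,PS=0
  L2 @0x24[11] → 0x25003  P=1,RW=1,US=0,PS=0
  ⇒ fault: PROTECTION_VIOLATION  — 3 lookups
#3 VA=0x30000043D (r,user):
  L0 @0x16[12] → 0x26087  P=1,RW=1,US=1,PS=1
  ✓ 0x2643D (huge @L0)  — 1 lookups
#4 VA=0x16017E9 (r,kernel):
  L0 @0x16[0] → 0x28007  P=1,RW=1,US=1,PS=0
  L1 @0x28[11] → 0x2B007  P=1,RW=1,US=1,PS=0
  L2 @0x2B[1] → 0x18000  P=0,RW=0,US=0,PS=0
  ⇒ fault: PAGE_NOT_PRESENT  — 3 lookups
#5 VA=0x74000012F (w,user):
  L0 @0x16[29] → 0x2E087  P=1,RW=1,US=1,PS=1
  ✓ 0x2E12F (huge @L0)  — 1 lookups
#6 VA=0x403C18EFA (r,user):
  L0 @0x16[16] → 0x31007  P=1,RW=1,US=1,PS=0
  L1 @0x31[30] → 0x33007  P=1,RW=1,US=1,PS=0
  L2 @0x33[24] → 0x35007  P=1,RW=1,US=1,PS=0
  ✓ 0x35EFA  — 3 lookups
#7 VA=0x380A173D1 (r,user):
  L0 @0x16[14] → 0x36007  P=1,RW=1,US=1,PS=0
  L1 @0x36[5] → 0x39007  P=1,RW=1,US=1,PS=0
  L2 @0x39[23] → 0x3C007  P=1,RW=1,US=1,PS=0
  ✓ 0x3C3D1  — 3 lookups

Entries read for #3: 1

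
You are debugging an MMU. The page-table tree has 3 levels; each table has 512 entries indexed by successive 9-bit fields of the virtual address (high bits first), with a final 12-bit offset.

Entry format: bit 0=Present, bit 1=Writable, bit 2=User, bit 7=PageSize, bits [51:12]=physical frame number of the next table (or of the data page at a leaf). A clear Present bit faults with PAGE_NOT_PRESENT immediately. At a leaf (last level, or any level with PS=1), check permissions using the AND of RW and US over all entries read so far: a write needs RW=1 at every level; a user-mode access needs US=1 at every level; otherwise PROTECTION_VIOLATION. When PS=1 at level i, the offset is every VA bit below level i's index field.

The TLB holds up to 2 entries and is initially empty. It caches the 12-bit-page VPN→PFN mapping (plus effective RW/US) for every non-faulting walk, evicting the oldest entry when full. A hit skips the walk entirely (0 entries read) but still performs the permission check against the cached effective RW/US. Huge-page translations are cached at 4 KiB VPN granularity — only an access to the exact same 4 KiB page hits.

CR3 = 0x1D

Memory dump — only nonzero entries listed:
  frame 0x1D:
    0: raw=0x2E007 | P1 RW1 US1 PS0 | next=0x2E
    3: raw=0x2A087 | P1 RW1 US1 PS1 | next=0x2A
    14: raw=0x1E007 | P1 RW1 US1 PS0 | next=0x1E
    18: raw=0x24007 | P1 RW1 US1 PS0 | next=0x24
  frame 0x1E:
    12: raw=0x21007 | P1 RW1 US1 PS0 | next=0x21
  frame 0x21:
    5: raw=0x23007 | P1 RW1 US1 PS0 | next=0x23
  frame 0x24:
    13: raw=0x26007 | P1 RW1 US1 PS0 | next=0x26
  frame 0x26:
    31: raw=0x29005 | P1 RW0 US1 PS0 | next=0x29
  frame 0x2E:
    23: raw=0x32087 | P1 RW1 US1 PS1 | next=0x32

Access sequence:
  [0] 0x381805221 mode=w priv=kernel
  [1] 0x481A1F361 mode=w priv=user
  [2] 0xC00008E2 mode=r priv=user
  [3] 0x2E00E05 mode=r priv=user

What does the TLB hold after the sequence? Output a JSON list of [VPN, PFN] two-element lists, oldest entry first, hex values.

Walk each access:
#0 VA=0x381805221 (w,kernel):
  L0: frame=0x1D idx=14 entry=0x1E007 [P=1 RW=1 US=1 PS=0]
  L1: frame=0x1E idx=12 entry=0x21007 [P=1 RW=1 US=1 PS=0]
  L2: frame=0x21 idx=5 entry=0x23007 [P=1 RW=1 US=1 PS=0]
  → PA=0x23221  (3 entries read)
#1 VA=0x481A1F361 (w,user):
  L0: frame=0x1D idx=18 entry=0x24007 [P=1 RW=1 US=1 PS=0]
  L1: frame=0x24 idx=13 entry=0x26007 [P=1 RW=1 US=1 PS=0]
  L2: frame=0x26 idx=31 entry=0x29005 [P=1 RW=0 US=1 PS=0]
  → PROTECTION_VIOLATION  (3 entries read)
#2 VA=0xC00008E2 (r,user):
  L0: frame=0x1D idx=3 entry=0x2A087 [P=1 RW=1 US=1 PS=1]
  → PA=0x2A8E2 (huge @L0)  (1 entries read)
#3 VA=0x2E00E05 (r,user):
  L0: frame=0x1D idx=0 entry=0x2E007 [P=1 RW=1 US=1 PS=0]
  L1: frame=0x2E idx=23 entry=0x32087 [P=1 RW=1 US=1 PS=1]
  → PA=0x32E05 (huge @L1)  (2 entries read)

TLB: [["0xC0000", "0x2A"], ["0x2E00", "0x32"]]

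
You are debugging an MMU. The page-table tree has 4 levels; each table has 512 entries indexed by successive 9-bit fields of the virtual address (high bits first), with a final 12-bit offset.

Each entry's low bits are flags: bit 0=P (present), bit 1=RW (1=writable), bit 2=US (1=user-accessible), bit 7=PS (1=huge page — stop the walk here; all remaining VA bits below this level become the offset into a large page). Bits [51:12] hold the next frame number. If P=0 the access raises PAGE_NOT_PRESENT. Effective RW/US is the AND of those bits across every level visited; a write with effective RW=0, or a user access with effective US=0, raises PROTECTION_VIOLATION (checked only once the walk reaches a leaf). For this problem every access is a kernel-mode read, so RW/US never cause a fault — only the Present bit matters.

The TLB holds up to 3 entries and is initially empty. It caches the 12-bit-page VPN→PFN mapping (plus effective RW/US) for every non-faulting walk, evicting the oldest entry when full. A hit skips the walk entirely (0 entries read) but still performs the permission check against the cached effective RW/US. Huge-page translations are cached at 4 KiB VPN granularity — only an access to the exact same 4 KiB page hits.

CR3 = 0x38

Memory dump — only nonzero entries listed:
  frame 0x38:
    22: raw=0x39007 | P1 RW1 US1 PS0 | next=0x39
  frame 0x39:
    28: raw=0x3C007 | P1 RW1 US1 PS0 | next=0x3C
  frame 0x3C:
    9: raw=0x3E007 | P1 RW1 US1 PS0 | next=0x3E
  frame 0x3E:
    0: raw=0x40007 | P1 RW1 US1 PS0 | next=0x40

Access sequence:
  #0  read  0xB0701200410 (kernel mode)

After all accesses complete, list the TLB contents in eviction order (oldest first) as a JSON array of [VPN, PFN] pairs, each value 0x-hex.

Walk each access:
#0 VA=0xB0701200410 (r,kernel):
  [0] read 0x38 idx=22: raw=0x39007 flags P=1 W=1 U=1 S=0
  [1] read 0x39 idx=28: raw=0x3C007 flags P=1 W=1 U=1 S=0
  [2] read 0x3C idx=9: raw=0x3E007 flags P=1 W=1 U=1 S=0
  [3] read 0x3E idx=0: raw=0x40007 flags P=1 W=1 U=1 S=0
  → PA=0x40410  (4 entries read)

TLB: [["0xB0701200", "0x40"]]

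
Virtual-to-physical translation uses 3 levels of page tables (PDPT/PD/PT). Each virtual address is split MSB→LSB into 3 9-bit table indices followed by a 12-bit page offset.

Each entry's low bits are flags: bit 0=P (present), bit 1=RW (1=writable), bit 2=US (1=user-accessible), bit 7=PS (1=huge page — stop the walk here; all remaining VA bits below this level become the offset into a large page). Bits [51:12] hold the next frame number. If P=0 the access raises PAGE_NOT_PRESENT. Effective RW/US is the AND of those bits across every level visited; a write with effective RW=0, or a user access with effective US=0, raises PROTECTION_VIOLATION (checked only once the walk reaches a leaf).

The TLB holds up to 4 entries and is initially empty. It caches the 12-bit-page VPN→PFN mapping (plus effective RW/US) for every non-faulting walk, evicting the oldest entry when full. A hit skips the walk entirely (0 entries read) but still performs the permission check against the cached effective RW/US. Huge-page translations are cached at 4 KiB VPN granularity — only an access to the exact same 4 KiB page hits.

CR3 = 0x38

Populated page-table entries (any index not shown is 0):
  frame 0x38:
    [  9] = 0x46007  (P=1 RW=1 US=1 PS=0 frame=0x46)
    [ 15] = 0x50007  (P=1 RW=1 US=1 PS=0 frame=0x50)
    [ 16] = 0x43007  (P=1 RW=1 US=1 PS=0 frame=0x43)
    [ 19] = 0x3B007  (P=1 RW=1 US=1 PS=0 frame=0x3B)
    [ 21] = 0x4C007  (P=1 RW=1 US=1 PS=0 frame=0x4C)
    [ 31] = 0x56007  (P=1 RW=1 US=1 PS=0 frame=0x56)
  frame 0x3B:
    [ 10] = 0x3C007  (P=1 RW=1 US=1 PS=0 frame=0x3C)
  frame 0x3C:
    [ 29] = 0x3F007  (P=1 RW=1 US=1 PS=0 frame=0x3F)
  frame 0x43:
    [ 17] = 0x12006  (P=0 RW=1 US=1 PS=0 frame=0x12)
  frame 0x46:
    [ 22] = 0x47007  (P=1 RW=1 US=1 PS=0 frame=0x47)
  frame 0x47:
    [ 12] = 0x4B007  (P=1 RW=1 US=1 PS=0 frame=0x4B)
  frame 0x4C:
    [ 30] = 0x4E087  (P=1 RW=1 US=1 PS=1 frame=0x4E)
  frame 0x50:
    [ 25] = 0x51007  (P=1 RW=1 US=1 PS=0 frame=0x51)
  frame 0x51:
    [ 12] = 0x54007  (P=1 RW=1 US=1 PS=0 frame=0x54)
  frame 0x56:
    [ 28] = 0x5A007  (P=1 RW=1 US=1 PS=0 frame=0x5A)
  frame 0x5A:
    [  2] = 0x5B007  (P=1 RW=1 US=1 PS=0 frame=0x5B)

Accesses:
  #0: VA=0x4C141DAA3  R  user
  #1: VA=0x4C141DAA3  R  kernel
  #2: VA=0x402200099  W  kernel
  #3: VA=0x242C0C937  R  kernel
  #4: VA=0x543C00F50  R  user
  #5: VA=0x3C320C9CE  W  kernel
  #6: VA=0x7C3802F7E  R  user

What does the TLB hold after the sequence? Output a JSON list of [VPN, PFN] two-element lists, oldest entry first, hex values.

Per-access translation:
#0 VA=0x4C141DAA3 (r,user):
  lvl0: tbl 0x38, slot 19 ⇒ 0x3B007 (P1/RW1/US1/PS0)
  lvl1: tbl 0x3B, slot 10 ⇒ 0x3C007 (P1/RW1/US1/PS0)
  lvl2: tbl 0x3C, slot 29 ⇒ 0x3F007 (P1/RW1/US1/PS0)
  ⇒ phys 0x3FAA3  [3 reads]
#1 VA=0x4C141DAA3 (r,kernel):
  TLB hit vpn=0x4C141D → PA=0x3FAA3
#2 VA=0x402200099 (w,kernel):
  lvl0: tbl 0x38, slot 16 ⇒ 0x43007 (P1/RW1/US1/PS0)
  lvl1: tbl 0x43, slot 17 ⇒ 0x12006 (P0/RW1/US1/PS0)
  → PAGE_NOT_PRESENT  (2 entries read)
#3 VA=0x242C0C937 (r,kernel):
  lvl0: tbl 0x38, slot 9 ⇒ 0x46007 (P1/RW1/US1/PS0)
  lvl1: tbl 0x46, slot 22 ⇒ 0x47007 (P1/RW1/US1/PS0)
  lvl2: tbl 0x47, slot 12 ⇒ 0x4B007 (P1/RW1/US1/PS0)
  ⇒ phys 0x4B937  [3 reads]
#4 VA=0x543C00F50 (r,user):
  lvl0: tbl 0x38, slot 21 ⇒ 0x4C007 (P1/RW1/US1/PS0)
  lvl1: tbl 0x4C, slot 30 ⇒ 0x4E087 (P1/RW1/US1/PS1)
  ⇒ phys 0x4EF50 (huge @L1)  [2 reads]
#5 VA=0x3C320C9CE (w,kernel):
  lvl0: tbl 0x38, slot 15 ⇒ 0x50007 (P1/RW1/US1/PS0)
  lvl1: tbl 0x50, slot 25 ⇒ 0x51007 (P1/RW1/US1/PS0)
  lvl2: tbl 0x51, slot 12 ⇒ 0x54007 (P1/RW1/US1/PS0)
  ⇒ phys 0x549CE  [3 reads]
#6 VA=0x7C3802F7E (r,user):
  lvl0: tbl 0x38, slot 31 ⇒ 0x56007 (P1/RW1/US1/PS0)
  lvl1: tbl 0x56, slot 28 ⇒ 0x5A007 (P1/RW1/US1/PS0)
  lvl2: tbl 0x5A, slot 2 ⇒ 0x5B007 (P1/RW1/US1/PS0)
  ⇒ phys 0x5BF7E  [3 reads]

TLB: [["0x242C0C", "0x4B"], ["0x543C00", "0x4E"], ["0x3C320C", "0x54"], ["0x7C3802", "0x5B"]]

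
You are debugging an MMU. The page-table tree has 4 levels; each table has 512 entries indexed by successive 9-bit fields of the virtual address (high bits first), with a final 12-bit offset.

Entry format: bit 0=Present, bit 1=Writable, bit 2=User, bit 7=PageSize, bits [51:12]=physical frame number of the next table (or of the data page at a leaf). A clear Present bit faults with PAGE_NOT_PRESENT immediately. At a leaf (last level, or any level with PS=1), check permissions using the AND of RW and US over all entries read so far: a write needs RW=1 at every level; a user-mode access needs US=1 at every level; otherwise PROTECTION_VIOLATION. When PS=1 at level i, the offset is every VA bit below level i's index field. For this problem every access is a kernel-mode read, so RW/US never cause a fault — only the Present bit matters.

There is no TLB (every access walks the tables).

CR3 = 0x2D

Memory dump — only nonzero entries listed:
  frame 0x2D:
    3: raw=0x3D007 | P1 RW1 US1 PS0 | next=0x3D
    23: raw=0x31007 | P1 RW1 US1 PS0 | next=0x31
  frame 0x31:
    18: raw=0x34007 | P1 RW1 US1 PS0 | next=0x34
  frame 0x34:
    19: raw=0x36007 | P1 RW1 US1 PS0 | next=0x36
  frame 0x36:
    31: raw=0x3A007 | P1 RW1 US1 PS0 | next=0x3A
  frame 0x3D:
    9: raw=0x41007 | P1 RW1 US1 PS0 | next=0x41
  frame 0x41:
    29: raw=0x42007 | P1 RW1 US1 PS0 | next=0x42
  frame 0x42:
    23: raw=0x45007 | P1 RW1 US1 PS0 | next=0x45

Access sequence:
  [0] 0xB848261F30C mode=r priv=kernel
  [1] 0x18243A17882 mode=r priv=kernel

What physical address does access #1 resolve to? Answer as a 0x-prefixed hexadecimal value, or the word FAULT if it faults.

Per-access translation:
#0 VA=0xB848261F30C (r,kernel):
  L0: frame=0x2D idx=23 entry=0x31007 [P=1 RW=1 US=1 PS=0]
  L1: frame=0x31 idx=18 entry=0x34007 [P=1 RW=1 US=1 PS=0]
  L2: frame=0x34 idx=19 entry=0x36007 [P=1 RW=1 US=1 PS=0]
  L3: frame=0x36 idx=31 entry=0x3A007 [P=1 RW=1 US=1 PS=0]
  ⇒ phys 0x3A30C  [4 reads]
#1 VA=0x18243A17882 (r,kernel):
  L0: frame=0x2D idx=3 entry=0x3D007 [P=1 RW=1 US=1 PS=0]
  L1: frame=0x3D idx=9 entry=0x41007 [P=1 RW=1 US=1 PS=0]
  L2: frame=0x41 idx=29 entry=0x42007 [P=1 RW=1 US=1 PS=0]
  L3: frame=0x42 idx=23 entry=0x45007 [P=1 RW=1 US=1 PS=0]
  ⇒ phys 0x45882  [4 reads]

Access #1 PA: 0x45882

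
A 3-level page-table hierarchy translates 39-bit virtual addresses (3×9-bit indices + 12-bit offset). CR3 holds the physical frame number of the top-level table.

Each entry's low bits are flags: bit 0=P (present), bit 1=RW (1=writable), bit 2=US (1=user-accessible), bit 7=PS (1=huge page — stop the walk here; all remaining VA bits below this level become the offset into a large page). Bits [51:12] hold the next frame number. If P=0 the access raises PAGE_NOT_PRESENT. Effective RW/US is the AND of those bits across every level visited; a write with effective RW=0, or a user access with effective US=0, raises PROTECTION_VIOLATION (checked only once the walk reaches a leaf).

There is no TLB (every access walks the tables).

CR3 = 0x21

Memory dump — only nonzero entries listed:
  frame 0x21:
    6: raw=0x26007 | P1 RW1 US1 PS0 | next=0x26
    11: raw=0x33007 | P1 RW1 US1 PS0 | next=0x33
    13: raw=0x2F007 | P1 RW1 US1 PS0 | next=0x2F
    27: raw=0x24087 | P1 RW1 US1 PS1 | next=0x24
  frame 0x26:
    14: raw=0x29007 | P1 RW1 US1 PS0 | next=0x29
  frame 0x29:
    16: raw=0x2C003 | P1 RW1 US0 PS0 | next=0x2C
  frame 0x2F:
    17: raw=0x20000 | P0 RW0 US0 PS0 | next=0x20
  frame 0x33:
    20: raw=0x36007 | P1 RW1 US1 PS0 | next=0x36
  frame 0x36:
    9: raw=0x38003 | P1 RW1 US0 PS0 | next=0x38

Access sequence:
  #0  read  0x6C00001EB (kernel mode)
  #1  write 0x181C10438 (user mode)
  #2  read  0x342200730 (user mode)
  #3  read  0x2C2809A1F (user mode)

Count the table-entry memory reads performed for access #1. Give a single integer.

Walk each access:
#0 VA=0x6C00001EB (r,kernel):
  [0] read 0x21 idx=27: raw=0x24087 flags P=1 W=1 U=1 S=1
  ✓ 0x241EB (huge @L0)  — 1 lookups
#1 VA=0x181C10438 (w,user):
  [0] read 0x21 idx=6: raw=0x26007 flags P=1 W=1 U=1 S=0
  [1] read 0x26 idx=14: raw=0x29007 flags P=1 W=1 U=1 S=0
  [2] read 0x29 idx=16: raw=0x2C003 flags P=1 W=1 U=0 S=0
  ✗ PROTECTION_VIOLATION  [3 reads]
#2 VA=0x342200730 (r,user):
  [0] read 0x21 idx=13: raw=0x2F007 flags P=1 W=1 U=1 S=0
  [1] read 0x2F idx=17: raw=0x20000 flags P=0 W=0 U=0 S=0
  ✗ PAGE_NOT_PRESENT  [2 reads]
#3 VA=0x2C2809A1F (r,user):
  [0] read 0x21 idx=11: raw=0x33007 flags P=1 W=1 U=1 S=0
  [1] read 0x33 idx=20: raw=0x36007 flags P=1 W=1 U=1 S=0
  [2] read 0x36 idx=9: raw=0x38003 flags P=1 W=1 U=0 S=0
  ✗ PROTECTION_VIOLATION  [3 reads]

Entries read for #1: 3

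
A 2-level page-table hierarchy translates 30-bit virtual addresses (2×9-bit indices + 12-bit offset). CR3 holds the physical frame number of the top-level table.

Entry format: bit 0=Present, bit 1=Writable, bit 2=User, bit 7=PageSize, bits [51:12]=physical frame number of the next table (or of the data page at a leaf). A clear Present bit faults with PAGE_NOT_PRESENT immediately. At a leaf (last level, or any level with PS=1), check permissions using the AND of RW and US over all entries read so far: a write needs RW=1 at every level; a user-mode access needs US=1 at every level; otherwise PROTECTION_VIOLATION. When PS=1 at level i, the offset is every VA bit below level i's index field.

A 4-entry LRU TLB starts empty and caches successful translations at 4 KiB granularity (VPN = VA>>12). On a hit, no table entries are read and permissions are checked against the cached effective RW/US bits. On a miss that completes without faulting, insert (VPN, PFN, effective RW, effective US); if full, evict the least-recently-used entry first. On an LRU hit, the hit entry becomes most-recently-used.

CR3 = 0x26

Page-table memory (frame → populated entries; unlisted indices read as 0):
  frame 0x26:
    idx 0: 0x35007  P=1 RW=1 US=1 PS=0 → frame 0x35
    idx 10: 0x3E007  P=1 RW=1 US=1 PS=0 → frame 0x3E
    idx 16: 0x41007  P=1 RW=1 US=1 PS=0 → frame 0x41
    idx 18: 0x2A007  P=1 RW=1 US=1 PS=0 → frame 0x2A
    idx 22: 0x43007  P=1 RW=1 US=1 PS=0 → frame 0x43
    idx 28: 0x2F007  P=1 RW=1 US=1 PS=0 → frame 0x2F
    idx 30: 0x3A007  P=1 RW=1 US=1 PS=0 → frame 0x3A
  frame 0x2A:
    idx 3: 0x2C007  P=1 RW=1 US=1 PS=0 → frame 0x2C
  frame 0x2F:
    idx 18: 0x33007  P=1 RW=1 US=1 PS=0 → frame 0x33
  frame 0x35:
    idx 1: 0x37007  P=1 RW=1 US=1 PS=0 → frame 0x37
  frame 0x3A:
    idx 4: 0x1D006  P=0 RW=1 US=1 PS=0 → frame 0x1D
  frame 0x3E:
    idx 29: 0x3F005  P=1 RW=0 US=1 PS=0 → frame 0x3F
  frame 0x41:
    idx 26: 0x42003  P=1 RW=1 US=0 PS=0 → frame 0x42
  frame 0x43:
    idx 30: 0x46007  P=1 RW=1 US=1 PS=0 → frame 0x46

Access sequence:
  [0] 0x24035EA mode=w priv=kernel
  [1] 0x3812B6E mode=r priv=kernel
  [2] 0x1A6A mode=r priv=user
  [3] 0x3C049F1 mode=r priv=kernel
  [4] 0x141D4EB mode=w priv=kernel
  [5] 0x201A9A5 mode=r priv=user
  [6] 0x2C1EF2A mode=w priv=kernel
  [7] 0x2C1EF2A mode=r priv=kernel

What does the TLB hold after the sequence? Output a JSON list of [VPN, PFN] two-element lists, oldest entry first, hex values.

Walk each access:
#0 VA=0x24035EA (w,kernel):
  L0 @0x26[18] → 0x2A007  P=1,RW=1,US=1,PS=0
  L1 @0x2A[3] → 0x2C007  P=1,RW=1,US=1,PS=0
  ⇒ phys 0x2C5EA  [2 reads]
#1 VA=0x3812B6E (r,kernel):
  L0 @0x26[28] → 0x2F007  P=1,RW=1,US=1,PS=0
  L1 @0x2F[18] → 0x33007  P=1,RW=1,US=1,PS=0
  ⇒ phys 0x33B6E  [2 reads]
#2 VA=0x1A6A (r,user):
  L0 @0x26[0] → 0x35007  P=1,RW=1,US=1,PS=0
  L1 @0x35[1] → 0x37007  P=1,RW=1,US=1,PS=0
  ⇒ phys 0x37A6A  [2 reads]
#3 VA=0x3C049F1 (r,kernel):
  L0 @0x26[30] → 0x3A007  P=1,RW=1,US=1,PS=0
  L1 @0x3A[4] → 0x1D006  P=0,RW=1,US=1,PS=0
  ⇒ fault: PAGE_NOT_PRESENT  — 2 lookups
#4 VA=0x141D4EB (w,kernel):
  L0 @0x26[10] → 0x3E007  P=1,RW=1,US=1,PS=0
  L1 @0x3E[29] → 0x3F005  P=1,RW=0,US=1,PS=0
  ⇒ fault: PROTECTION_VIOLATION  — 2 lookups
#5 VA=0x201A9A5 (r,user):
  L0 @0x26[16] → 0x41007  P=1,RW=1,US=1,PS=0
  L1 @0x41[26] → 0x42003  P=1,RW=1,US=0,PS=0
  ⇒ fault: PROTECTION_VIOLATION  — 2 lookups
#6 VA=0x2C1EF2A (w,kernel):
  L0 @0x26[22] → 0x43007  P=1,RW=1,US=1,PS=0
  L1 @0x43[30] → 0x46007  P=1,RW=1,US=1,PS=0
  ⇒ phys 0x46F2A  [2 reads]
#7 VA=0x2C1EF2A (r,kernel):
  TLB hit vpn=0x2C1E → PA=0x46F2A

TLB: [["0x2403", "0x2C"], ["0x3812", "0x33"], ["0x1", "0x37"], ["0x2C1E", "0x46"]]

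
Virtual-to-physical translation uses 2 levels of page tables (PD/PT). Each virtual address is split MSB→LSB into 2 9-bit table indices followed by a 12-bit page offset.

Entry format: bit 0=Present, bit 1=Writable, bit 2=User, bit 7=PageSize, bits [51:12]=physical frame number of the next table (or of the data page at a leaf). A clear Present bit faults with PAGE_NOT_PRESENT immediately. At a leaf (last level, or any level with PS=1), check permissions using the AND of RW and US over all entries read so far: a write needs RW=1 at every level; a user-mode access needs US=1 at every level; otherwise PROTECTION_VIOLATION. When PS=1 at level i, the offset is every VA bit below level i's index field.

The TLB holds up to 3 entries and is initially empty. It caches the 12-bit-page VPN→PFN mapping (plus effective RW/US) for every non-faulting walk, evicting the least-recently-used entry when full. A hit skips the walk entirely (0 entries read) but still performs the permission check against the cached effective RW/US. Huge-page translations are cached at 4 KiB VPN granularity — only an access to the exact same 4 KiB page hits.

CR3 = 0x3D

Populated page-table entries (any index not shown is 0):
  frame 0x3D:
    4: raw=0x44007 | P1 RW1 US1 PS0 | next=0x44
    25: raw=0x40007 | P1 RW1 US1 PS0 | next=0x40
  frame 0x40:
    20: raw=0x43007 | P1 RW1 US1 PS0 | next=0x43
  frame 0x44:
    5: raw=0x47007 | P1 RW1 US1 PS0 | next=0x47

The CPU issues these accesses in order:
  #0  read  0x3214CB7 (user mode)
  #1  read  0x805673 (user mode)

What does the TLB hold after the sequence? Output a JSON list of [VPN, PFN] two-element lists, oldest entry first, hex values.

Per-access translation:
#0 VA=0x3214CB7 (r,user):
  L0 @0x3D[25] → 0x40007  P=1,RW=1,US=1,PS=0
  L1 @0x40[20] → 0x43007  P=1,RW=1,US=1,PS=0
  ✓ 0x43CB7  — 2 lookups
#1 VA=0x805673 (r,user):
  L0 @0x3D[4] → 0x44007  P=1,RW=1,US=1,PS=0
  L1 @0x44[5] → 0x47007  P=1,RW=1,US=1,PS=0
  ✓ 0x47673  — 2 lookups

TLB: [["0x3214", "0x43"], ["0x805", "0x47"]]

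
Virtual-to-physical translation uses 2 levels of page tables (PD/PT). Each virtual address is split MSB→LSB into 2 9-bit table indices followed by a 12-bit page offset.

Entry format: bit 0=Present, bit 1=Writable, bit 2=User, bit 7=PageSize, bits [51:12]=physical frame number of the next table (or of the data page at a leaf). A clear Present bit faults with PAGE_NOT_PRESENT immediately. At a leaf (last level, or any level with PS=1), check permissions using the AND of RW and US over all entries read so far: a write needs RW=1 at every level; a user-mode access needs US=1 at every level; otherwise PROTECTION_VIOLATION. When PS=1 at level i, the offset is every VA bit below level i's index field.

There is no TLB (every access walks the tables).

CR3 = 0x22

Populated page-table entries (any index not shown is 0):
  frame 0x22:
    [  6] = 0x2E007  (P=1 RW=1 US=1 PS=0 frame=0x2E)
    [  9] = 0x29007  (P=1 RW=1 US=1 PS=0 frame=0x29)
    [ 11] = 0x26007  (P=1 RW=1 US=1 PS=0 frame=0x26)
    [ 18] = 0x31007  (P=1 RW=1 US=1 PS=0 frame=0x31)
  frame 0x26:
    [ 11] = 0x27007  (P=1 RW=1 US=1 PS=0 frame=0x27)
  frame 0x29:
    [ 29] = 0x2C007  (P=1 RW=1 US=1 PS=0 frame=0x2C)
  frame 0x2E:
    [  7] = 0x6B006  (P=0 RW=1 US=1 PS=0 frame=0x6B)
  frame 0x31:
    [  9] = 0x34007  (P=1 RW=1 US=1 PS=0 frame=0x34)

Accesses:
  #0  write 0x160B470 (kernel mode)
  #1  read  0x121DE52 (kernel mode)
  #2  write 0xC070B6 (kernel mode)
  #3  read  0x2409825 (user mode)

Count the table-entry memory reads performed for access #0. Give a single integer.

Per-access translation:
#0 VA=0x160B470 (w,kernel):
  [0] read 0x22 idx=11: raw=0x26007 flags P=1 W=1 U=1 S=0
  [1] read 0x26 idx=11: raw=0x27007 flags P=1 W=1 U=1 S=0
  ⇒ phys 0x27470  [2 reads]
#1 VA=0x121DE52 (r,kernel):
  [0] read 0x22 idx=9: raw=0x29007 flags P=1 W=1 U=1 S=0
  [1] read 0x29 idx=29: raw=0x2C007 flags P=1 W=1 U=1 S=0
  ⇒ phys 0x2CE52  [2 reads]
#2 VA=0xC070B6 (w,kernel):
  [0] read 0x22 idx=6: raw=0x2E007 flags P=1 W=1 U=1 S=0
  [1] read 0x2E idx=7: raw=0x6B006 flags P=0 W=1 U=1 S=0
  ⇒ fault: PAGE_NOT_PRESENT  — 2 lookups
#3 VA=0x2409825 (r,user):
  [0] read 0x22 idx=18: raw=0x31007 flags P=1 W=1 U=1 S=0
  [1] read 0x31 idx=9: raw=0x34007 flags P=1 W=1 U=1 S=0
  ⇒ phys 0x34825  [2 reads]

Entries read for #0: 2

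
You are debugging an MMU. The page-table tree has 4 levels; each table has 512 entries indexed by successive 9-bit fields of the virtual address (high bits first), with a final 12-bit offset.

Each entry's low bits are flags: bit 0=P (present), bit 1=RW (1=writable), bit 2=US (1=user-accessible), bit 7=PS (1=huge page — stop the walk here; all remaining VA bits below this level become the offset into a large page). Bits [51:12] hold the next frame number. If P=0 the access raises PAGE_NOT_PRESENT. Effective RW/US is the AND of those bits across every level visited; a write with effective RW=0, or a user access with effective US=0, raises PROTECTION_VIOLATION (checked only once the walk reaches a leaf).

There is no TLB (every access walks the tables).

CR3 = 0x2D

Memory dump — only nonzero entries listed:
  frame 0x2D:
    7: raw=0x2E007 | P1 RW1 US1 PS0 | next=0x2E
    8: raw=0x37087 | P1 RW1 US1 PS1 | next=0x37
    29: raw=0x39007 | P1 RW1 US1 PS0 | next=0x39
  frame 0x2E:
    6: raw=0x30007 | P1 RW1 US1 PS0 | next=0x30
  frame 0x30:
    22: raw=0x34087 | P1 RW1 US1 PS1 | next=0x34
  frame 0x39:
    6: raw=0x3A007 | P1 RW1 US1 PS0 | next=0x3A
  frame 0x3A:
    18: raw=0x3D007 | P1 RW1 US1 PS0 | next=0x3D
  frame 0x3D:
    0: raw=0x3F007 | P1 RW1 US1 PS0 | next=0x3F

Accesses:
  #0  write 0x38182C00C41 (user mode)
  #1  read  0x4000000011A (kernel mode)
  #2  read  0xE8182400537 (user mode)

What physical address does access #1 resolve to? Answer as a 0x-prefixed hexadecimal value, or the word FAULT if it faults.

Walk each access:
#0 VA=0x38182C00C41 (w,user):
  lvl0: tbl 0x2D, slot 7 ⇒ 0x2E007 (P1/RW1/US1/PS0)
  lvl1: tbl 0x2E, slot 6 ⇒ 0x30007 (P1/RW1/US1/PS0)
  lvl2: tbl 0x30, slot 22 ⇒ 0x34087 (P1/RW1/US1/PS1)
  ⇒ phys 0x34C41 (huge @L2)  [3 reads]
#1 VA=0x4000000011A (r,kernel):
  lvl0: tbl 0x2D, slot 8 ⇒ 0x37087 (P1/RW1/US1/PS1)
  ⇒ phys 0x3711A (huge @L0)  [1 reads]
#2 VA=0xE8182400537 (r,user):
  lvl0: tbl 0x2D, slot 29 ⇒ 0x39007 (P1/RW1/US1/PS0)
  lvl1: tbl 0x39, slot 6 ⇒ 0x3A007 (P1/RW1/US1/PS0)
  lvl2: tbl 0x3A, slot 18 ⇒ 0x3D007 (P1/RW1/US1/PS0)
  lvl3: tbl 0x3D, slot 0 ⇒ 0x3F007 (P1/RW1/US1/PS0)
  ⇒ phys 0x3F537  [4 reads]

Access #1 PA: 0x3711A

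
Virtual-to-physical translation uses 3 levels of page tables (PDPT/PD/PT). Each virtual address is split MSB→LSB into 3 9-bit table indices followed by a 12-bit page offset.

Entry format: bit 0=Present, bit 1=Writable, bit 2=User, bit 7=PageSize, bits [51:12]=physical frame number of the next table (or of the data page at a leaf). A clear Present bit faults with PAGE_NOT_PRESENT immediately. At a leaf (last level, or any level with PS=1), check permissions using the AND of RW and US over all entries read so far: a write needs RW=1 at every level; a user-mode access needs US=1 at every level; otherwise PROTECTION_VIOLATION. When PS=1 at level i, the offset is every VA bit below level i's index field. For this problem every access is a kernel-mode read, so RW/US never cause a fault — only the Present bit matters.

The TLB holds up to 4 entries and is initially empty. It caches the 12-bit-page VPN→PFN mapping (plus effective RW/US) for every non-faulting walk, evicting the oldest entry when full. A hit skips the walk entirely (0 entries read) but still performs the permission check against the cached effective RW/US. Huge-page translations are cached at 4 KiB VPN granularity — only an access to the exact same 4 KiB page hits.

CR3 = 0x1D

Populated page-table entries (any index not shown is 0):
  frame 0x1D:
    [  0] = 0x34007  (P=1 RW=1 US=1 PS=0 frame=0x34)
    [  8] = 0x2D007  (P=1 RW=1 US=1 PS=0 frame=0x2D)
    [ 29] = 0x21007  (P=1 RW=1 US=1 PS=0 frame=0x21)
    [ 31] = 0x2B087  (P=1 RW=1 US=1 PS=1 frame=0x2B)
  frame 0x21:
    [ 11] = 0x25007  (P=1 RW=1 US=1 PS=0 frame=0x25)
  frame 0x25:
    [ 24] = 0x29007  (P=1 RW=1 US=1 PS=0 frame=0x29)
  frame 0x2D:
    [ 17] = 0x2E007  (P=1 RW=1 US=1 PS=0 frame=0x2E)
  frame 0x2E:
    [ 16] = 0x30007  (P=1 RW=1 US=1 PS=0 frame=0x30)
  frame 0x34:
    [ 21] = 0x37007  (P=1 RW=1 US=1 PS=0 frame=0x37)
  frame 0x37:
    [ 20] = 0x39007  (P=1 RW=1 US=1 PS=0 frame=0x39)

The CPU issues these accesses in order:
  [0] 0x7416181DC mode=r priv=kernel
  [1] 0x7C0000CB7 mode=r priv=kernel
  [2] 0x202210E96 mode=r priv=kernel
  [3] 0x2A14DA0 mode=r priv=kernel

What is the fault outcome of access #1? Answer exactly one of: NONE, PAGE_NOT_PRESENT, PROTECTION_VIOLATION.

Trace:
#0 VA=0x7416181DC (r,kernel):
  L0: frame=0x1D idx=29 entry=0x21007 [P=1 RW=1 US=1 PS=0]
  L1: frame=0x21 idx=11 entry=0x25007 [P=1 RW=1 US=1 PS=0]
  L2: frame=0x25 idx=24 entry=0x29007 [P=1 RW=1 US=1 PS=0]
  ⇒ phys 0x291DC  [3 reads]
#1 VA=0x7C0000CB7 (r,kernel):
  L0: frame=0x1D idx=31 entry=0x2B087 [P=1 RW=1 US=1 PS=1]
  ⇒ phys 0x2BCB7 (huge @L0)  [1 reads]
#2 VA=0x202210E96 (r,kernel):
  L0: frame=0x1D idx=8 entry=0x2D007 [P=1 RW=1 US=1 PS=0]
  L1: frame=0x2D idx=17 entry=0x2E007 [P=1 RW=1 US=1 PS=0]
  L2: frame=0x2E idx=16 entry=0x30007 [P=1 RW=1 US=1 PS=0]
  ⇒ phys 0x30E96  [3 reads]
#3 VA=0x2A14DA0 (r,kernel):
  L0: frame=0x1D idx=0 entry=0x34007 [P=1 RW=1 US=1 PS=0]
  L1: frame=0x34 idx=21 entry=0x37007 [P=1 RW=1 US=1 PS=0]
  L2: frame=0x37 idx=20 entry=0x39007 [P=1 RW=1 US=1 PS=0]
  ⇒ phys 0x39DA0  [3 reads]

Access #1 fault: NONE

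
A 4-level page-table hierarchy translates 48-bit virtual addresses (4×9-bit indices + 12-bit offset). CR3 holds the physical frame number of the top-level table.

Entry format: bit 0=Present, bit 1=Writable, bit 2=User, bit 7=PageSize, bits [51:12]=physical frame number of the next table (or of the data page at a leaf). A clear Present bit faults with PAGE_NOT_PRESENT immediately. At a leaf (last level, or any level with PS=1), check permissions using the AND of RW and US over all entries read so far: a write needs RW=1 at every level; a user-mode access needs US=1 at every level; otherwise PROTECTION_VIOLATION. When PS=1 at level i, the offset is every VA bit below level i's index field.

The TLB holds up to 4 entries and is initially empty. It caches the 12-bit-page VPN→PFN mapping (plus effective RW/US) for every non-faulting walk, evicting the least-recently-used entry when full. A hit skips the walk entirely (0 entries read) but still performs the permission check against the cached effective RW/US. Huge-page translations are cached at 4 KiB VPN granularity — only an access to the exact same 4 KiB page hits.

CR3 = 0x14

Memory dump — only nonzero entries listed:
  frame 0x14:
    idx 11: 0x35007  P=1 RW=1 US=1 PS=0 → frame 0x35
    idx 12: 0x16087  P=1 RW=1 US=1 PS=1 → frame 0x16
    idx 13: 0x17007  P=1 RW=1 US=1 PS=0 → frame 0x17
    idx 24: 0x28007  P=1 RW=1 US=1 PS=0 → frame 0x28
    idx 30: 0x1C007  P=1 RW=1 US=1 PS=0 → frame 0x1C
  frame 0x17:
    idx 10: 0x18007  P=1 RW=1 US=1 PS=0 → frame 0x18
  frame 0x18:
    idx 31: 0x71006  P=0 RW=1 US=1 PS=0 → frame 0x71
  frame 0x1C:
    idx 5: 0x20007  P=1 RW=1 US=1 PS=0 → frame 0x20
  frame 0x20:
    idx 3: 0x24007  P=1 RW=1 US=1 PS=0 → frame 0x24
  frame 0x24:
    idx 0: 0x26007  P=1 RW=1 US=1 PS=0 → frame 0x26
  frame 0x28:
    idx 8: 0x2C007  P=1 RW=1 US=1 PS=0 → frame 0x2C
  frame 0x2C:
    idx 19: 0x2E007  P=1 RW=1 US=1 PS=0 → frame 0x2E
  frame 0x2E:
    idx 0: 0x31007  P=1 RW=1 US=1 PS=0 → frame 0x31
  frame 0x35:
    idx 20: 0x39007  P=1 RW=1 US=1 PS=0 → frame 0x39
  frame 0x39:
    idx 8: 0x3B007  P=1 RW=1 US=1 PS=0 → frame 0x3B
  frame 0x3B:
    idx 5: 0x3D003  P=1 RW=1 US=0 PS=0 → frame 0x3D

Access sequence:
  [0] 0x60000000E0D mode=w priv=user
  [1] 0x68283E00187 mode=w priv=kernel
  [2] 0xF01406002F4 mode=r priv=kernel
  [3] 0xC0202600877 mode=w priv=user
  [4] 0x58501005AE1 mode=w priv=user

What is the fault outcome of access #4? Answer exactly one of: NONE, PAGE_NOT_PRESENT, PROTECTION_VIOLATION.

Trace:
#0 VA=0x60000000E0D (w,user):
  L0: frame=0x14 idx=12 entry=0x16087 [P=1 RW=1 US=1 PS=1]
  ⇒ phys 0x16E0D (huge @L0)  [1 reads]
#1 VA=0x68283E00187 (w,kernel):
  L0: frame=0x14 idx=13 entry=0x17007 [P=1 RW=1 US=1 PS=0]
  L1: frame=0x17 idx=10 entry=0x18007 [P=1 RW=1 US=1 PS=0]
  L2: frame=0x18 idx=31 entry=0x71006 [P=0 RW=1 US=1 PS=0]
  ✗ PAGE_NOT_PRESENT  [3 reads]
#2 VA=0xF01406002F4 (r,kernel):
  L0: frame=0x14 idx=30 entry=0x1C007 [P=1 RW=1 US=1 PS=0]
  L1: frame=0x1C idx=5 entry=0x20007 [P=1 RW=1 US=1 PS=0]
  L2: frame=0x20 idx=3 entry=0x24007 [P=1 RW=1 US=1 PS=0]
  L3: frame=0x24 idx=0 entry=0x26007 [P=1 RW=1 US=1 PS=0]
  ⇒ phys 0x262F4  [4 reads]
#3 VA=0xC0202600877 (w,user):
  L0: frame=0x14 idx=24 entry=0x28007 [P=1 RW=1 US=1 PS=0]
  L1: frame=0x28 idx=8 entry=0x2C007 [P=1 RW=1 US=1 PS=0]
  L2: frame=0x2C idx=19 entry=0x2E007 [P=1 RW=1 US=1 PS=0]
  L3: frame=0x2E idx=0 entry=0x31007 [P=1 RW=1 US=1 PS=0]
  ⇒ phys 0x31877  [4 reads]
#4 VA=0x58501005AE1 (w,user):
  L0: frame=0x14 idx=11 entry=0x35007 [P=1 RW=1 US=1 PS=0]
  L1: frame=0x35 idx=20 entry=0x39007 [P=1 RW=1 US=1 PS=0]
  L2: frame=0x39 idx=8 entry=0x3B007 [P=1 RW=1 US=1 PS=0]
  L3: frame=0x3B idx=5 entry=0x3D003 [P=1 RW=1 US=0 PS=0]
  ✗ PROTECTION_VIOLATION  [4 reads]

Access #4 fault: PROTECTION_VIOLATION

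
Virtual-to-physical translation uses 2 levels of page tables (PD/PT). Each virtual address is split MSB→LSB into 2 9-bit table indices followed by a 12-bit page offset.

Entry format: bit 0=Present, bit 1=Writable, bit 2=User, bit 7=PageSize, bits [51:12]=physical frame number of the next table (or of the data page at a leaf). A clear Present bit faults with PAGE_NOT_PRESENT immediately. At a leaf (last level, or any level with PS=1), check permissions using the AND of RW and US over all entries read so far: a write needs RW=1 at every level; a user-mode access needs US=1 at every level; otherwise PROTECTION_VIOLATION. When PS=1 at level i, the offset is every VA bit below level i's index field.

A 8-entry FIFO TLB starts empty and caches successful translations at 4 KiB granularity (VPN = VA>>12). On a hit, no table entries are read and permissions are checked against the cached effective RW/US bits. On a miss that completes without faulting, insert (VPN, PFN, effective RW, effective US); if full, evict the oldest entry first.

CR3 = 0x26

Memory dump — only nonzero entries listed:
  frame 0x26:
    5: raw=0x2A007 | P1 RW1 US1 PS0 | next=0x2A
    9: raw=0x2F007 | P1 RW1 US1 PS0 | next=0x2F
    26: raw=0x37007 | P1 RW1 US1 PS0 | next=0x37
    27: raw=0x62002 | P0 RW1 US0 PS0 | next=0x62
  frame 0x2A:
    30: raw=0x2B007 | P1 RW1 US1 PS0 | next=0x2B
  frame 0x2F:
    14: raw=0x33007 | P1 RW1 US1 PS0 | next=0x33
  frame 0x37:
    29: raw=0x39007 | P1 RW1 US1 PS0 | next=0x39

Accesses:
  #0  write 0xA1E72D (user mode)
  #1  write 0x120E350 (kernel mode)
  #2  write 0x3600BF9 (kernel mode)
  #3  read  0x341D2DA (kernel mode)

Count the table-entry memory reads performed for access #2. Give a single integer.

Walk each access:
#0 VA=0xA1E72D (w,user):
  L0: frame=0x26 idx=5 entry=0x2A007 [P=1 RW=1 US=1 PS=0]
  L1: frame=0x2A idx=30 entry=0x2B007 [P=1 RW=1 US=1 PS=0]
  ⇒ phys 0x2B72D  [2 reads]
#1 VA=0x120E350 (w,kernel):
  L0: frame=0x26 idx=9 entry=0x2F007 [P=1 RW=1 US=1 PS=0]
  L1: frame=0x2F idx=14 entry=0x33007 [P=1 RW=1 US=1 PS=0]
  ⇒ phys 0x33350  [2 reads]
#2 VA=0x3600BF9 (w,kernel):
  L0: frame=0x26 idx=27 entry=0x62002 [P=0 RW=1 US=0 PS=0]
  ✗ PAGE_NOT_PRESENT  [1 reads]
#3 VA=0x341D2DA (r,kernel):
  L0: frame=0x26 idx=26 entry=0x37007 [P=1 RW=1 US=1 PS=0]
  L1: frame=0x37 idx=29 entry=0x39007 [P=1 RW=1 US=1 PS=0]
  ⇒ phys 0x392DA  [2 reads]

Entries read for #2: 1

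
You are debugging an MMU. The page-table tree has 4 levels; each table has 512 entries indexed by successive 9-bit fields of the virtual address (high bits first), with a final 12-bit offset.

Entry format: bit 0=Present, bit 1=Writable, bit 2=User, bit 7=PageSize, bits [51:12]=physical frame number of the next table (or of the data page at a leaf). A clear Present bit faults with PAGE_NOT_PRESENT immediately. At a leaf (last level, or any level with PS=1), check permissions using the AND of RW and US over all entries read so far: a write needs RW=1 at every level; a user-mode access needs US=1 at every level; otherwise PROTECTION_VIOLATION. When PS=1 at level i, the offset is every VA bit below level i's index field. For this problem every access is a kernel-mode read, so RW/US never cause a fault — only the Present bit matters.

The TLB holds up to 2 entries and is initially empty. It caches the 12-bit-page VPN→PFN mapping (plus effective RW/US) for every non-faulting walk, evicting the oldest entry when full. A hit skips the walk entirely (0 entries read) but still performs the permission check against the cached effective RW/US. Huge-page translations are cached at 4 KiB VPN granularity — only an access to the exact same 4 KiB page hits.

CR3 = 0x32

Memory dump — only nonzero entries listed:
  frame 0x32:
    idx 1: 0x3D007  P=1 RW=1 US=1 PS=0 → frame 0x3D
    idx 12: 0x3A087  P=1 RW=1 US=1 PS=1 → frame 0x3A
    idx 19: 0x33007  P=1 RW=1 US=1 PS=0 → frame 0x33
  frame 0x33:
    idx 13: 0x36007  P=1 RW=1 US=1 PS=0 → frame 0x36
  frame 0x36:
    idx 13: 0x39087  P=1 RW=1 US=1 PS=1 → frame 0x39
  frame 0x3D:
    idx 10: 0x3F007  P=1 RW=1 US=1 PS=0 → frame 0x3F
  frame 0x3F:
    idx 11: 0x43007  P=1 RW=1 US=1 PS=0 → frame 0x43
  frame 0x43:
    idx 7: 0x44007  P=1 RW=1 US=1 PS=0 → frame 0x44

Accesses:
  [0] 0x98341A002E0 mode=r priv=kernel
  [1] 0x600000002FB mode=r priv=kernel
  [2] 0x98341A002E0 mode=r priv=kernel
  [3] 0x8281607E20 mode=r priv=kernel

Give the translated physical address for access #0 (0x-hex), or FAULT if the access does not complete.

Per-access translation:
#0 VA=0x98341A002E0 (r,kernel):
  [0] read 0x32 idx=19: raw=0x33007 flags P=1 W=1 U=1 S=0
  [1] read 0x33 idx=13: raw=0x36007 flags P=1 W=1 U=1 S=0
  [2] read 0x36 idx=13: raw=0x39087 flags P=1 W=1 U=1 S=1
  → PA=0x392E0 (huge @L2)  (3 entries read)
#1 VA=0x600000002FB (r,kernel):
  [0] read 0x32 idx=12: raw=0x3A087 flags P=1 W=1 U=1 S=1
  → PA=0x3A2FB (huge @L0)  (1 entries read)
#2 VA=0x98341A002E0 (r,kernel):
  TLB hit vpn=0x98341A00 → PA=0x392E0
#3 VA=0x8281607E20 (r,kernel):
  [0] read 0x32 idx=1: raw=0x3D007 flags P=1 W=1 U=1 S=0
  [1] read 0x3D idx=10: raw=0x3F007 flags P=1 W=1 U=1 S=0
  [2] read 0x3F idx=11: raw=0x43007 flags P=1 W=1 U=1 S=0
  [3] read 0x43 idx=7: raw=0x44007 flags P=1 W=1 U=1 S=0
  → PA=0x44E20  (4 entries read)

Access #0 PA: 0x392E0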